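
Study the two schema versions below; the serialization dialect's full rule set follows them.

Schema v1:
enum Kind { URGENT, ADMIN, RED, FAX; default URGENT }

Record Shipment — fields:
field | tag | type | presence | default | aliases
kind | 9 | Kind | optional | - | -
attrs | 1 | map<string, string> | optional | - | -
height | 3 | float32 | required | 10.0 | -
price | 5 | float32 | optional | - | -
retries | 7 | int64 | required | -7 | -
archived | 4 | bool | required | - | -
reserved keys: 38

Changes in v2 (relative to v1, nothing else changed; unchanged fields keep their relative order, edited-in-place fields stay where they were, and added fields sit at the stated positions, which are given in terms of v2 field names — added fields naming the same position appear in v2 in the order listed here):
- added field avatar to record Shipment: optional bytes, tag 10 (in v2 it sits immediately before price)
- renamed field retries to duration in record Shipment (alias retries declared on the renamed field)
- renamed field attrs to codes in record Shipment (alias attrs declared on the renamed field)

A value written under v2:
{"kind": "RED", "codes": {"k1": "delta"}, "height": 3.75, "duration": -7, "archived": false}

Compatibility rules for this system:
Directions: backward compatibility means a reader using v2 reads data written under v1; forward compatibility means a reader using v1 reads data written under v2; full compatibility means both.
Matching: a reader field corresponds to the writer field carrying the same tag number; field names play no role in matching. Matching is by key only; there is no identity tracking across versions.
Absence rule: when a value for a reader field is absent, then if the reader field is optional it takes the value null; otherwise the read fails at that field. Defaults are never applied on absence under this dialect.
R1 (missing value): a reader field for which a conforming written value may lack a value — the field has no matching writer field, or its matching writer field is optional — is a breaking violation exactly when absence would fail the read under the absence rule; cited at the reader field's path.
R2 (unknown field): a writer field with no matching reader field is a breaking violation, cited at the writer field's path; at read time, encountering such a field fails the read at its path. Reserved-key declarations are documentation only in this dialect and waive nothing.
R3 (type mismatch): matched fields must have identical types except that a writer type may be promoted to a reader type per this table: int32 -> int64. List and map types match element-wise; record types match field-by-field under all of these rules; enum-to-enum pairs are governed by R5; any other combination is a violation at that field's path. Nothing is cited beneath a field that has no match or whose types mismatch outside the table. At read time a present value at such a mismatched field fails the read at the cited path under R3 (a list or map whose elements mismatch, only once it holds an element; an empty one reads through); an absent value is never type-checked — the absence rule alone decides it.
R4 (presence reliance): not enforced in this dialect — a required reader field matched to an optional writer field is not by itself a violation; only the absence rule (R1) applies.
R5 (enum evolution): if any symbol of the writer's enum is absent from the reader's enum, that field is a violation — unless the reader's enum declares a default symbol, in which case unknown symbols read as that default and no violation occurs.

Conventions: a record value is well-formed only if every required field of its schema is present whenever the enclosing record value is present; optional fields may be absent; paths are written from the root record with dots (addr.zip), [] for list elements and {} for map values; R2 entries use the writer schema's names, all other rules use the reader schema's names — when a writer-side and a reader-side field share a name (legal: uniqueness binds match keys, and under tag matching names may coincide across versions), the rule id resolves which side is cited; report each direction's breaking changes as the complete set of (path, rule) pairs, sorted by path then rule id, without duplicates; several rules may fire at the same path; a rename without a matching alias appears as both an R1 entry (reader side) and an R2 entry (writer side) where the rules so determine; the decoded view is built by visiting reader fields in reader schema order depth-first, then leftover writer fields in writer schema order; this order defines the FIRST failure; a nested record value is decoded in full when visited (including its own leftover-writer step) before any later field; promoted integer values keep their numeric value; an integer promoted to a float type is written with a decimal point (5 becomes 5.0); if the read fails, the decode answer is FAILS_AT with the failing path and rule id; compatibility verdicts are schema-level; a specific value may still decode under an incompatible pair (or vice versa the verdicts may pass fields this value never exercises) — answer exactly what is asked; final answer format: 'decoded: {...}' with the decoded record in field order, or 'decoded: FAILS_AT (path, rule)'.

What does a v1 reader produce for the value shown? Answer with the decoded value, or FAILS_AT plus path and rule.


arrows below run writer -> reader for Shipment
decode (reader v1):
  kind := "RED"
  attrs := {"k1": "delta"} (from writer codes)
  height := 3.75
  price := null (not supplied -> null)
  retries := -7 (from writer duration)
  archived := false
  => decoded: {"kind": "RED", "attrs": {"k1": "delta"}, "height": 3.75, "price": null, "retries": -7, "archived": false}
the rest of the Shipment diff is inert for this question:
  added field avatar to record Shipment: optional bytes, tag 10 (in v2 it sits immediately before price) -> a verdict-level change on Shipment — the shown value reads the same
  renamed field retries to duration in record Shipment (alias retries declared on the renamed field) -> inert under this dialect — no rule fires on Shipment and the result does not move
  renamed field attrs to codes in record Shipment (alias attrs declared on the renamed field) -> inert under this dialect — no rule fires on Shipment and the result does not move

decoded: {"kind": "RED", "attrs": {"k1": "delta"}, "height": 3.75, "price": null, "retries": -7, "archived": false}


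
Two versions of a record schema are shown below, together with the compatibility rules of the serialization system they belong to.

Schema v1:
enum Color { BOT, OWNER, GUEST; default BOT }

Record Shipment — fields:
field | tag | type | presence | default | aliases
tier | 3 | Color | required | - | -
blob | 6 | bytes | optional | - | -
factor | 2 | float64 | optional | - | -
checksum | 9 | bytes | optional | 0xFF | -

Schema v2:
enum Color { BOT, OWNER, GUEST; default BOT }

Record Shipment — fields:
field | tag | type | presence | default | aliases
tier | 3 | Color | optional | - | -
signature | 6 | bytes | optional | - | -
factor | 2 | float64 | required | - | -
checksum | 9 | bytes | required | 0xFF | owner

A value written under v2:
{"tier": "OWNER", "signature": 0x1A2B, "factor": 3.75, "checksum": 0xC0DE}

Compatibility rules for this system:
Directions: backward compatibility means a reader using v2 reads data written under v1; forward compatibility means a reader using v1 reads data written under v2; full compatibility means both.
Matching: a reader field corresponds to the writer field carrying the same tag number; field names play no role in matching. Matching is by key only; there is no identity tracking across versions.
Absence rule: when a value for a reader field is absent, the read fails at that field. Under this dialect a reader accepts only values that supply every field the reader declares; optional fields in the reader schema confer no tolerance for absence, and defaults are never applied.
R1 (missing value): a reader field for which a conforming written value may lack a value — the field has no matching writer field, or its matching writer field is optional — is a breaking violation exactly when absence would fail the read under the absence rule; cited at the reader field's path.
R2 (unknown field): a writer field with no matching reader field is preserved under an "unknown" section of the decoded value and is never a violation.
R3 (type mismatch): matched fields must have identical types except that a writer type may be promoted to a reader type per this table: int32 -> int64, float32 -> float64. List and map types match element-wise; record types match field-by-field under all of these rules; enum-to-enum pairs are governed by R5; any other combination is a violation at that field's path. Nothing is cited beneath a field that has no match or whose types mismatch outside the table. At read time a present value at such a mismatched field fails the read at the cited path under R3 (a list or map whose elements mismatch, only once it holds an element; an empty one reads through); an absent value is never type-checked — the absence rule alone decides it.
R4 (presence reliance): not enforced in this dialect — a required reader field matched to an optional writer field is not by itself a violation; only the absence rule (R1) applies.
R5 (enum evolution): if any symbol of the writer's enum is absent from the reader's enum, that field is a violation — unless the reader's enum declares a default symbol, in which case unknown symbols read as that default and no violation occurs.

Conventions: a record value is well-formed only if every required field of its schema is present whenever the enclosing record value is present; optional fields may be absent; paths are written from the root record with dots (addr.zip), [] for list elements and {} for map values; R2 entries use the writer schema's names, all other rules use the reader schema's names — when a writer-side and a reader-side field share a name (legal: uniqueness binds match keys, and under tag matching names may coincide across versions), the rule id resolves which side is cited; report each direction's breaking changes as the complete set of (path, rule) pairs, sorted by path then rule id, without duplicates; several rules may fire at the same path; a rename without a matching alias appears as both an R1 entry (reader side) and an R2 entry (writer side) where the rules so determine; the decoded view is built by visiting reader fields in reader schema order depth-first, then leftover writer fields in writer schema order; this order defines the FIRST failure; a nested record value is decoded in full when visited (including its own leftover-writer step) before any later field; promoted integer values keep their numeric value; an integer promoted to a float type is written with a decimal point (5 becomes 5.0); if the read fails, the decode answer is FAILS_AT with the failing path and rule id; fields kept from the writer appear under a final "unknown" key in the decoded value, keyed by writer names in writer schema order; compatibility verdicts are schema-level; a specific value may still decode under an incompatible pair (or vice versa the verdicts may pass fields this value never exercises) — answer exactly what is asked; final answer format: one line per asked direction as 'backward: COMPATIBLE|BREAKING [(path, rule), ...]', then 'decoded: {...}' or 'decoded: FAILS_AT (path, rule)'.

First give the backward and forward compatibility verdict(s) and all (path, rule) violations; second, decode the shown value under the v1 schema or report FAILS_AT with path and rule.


the writer's type comes first in each Shipment pair
checking backward for Shipment: reader v2 against writer v1:
  writer required, Color -> Color: reader tier maps from writer tier
  writer optional, bytes -> bytes: reader signature maps from writer blob
  writer optional, float64 -> float64: reader factor maps from writer factor
  writer optional, bytes -> bytes: reader checksum maps from writer checksum
  violation R1 at checksum
  violation R1 at factor
  violation R1 at signature
  backward on Shipment therefore BREAKING (3)
checking forward for Shipment: reader v1 against writer v2:
  writer optional, Color -> Color: reader tier maps from writer tier
  writer optional, bytes -> bytes: reader blob maps from writer signature
  writer required, float64 -> float64: reader factor maps from writer factor
  writer required, bytes -> bytes: reader checksum maps from writer checksum
  violation R1 at blob
  violation R1 at tier
  forward on Shipment therefore BREAKING (2)
decoding the Shipment value with the v1 reader:
  tier := "OWNER"
  blob := 0x1A2B (from writer signature)
  factor := 3.75
  checksum := 0xC0DE
  => decoded: {"tier": "OWNER", "blob": 0x1A2B, "factor": 3.75, "checksum": 0xC0DE}

backward: BREAKING [(checksum, R1), (factor, R1), (signature, R1)]; forward: BREAKING [(blob, R1), (tier, R1)]; decoded: {"tier": "OWNER", "blob": 0x1A2B, "factor": 3.75, "checksum": 0xC0DE}


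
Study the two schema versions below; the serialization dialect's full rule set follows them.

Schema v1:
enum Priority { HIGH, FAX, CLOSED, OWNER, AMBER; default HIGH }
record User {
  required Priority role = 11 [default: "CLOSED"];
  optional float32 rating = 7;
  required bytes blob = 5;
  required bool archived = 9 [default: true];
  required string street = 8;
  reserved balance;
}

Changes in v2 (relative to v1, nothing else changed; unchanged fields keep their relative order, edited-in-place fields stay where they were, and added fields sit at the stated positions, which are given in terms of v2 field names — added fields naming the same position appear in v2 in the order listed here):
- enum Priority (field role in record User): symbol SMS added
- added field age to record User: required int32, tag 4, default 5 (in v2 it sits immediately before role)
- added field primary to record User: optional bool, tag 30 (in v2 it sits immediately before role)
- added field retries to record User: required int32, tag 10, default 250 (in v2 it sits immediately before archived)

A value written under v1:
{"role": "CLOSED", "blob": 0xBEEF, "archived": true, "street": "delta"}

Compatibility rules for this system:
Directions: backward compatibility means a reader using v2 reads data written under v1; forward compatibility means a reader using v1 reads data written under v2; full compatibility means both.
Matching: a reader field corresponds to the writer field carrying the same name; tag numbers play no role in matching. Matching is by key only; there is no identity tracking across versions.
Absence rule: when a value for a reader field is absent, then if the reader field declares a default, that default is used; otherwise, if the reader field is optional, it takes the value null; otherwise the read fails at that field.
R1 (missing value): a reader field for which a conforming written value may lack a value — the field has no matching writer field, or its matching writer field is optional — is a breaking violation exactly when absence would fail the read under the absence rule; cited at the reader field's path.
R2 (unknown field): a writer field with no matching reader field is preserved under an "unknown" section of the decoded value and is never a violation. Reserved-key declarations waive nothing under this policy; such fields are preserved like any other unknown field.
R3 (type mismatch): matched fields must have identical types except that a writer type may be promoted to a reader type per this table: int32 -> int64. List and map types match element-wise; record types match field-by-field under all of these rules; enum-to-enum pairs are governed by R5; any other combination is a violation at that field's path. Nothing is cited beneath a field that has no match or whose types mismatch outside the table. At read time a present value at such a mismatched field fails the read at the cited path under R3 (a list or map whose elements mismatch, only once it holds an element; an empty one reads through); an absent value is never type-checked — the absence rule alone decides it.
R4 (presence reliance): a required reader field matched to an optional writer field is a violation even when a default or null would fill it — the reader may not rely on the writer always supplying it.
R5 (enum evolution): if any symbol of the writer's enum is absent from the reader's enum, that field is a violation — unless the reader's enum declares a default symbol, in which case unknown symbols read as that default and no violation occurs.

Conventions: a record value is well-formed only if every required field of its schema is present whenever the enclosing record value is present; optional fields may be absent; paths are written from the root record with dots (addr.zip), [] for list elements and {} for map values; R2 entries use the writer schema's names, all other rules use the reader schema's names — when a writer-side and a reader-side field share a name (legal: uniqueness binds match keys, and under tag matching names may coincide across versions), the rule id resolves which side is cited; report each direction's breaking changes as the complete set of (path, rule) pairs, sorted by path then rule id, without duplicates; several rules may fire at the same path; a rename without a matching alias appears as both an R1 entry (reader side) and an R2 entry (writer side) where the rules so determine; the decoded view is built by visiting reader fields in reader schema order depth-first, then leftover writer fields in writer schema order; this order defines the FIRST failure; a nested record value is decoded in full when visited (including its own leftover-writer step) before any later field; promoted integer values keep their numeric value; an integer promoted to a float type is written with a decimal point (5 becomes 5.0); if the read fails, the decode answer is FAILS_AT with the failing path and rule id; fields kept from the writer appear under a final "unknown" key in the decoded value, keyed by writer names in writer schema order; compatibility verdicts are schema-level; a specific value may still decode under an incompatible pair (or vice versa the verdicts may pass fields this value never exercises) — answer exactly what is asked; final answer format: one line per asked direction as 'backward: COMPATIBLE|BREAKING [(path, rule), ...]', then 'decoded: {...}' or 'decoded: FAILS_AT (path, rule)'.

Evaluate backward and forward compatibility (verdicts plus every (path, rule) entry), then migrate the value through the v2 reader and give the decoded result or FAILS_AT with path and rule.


backward: COMPATIBLE []; forward: COMPATIBLE []; decoded: {"age": 5, "primary": null, "role": "CLOSED", "rating": null, "blob": 0xBEEF, "retries": 250, "archived": true, "street": "delta"}

the writer's type comes first in each User pair
backward analysis of User with v2 as reader and v1 as writer:
  age has no writer counterpart
  primary has no writer counterpart
  role: paired with writer role (Priority -> Priority; writer required)
  rating: paired with writer rating (float32 -> float32; writer optional)
  blob: paired with writer blob (bytes -> bytes; writer required)
  retries has no writer counterpart
  archived: paired with writer archived (bool -> bool; writer required)
  street: paired with writer street (string -> string; writer required)
  nothing fires on User: backward is COMPATIBLE
forward analysis of User with v1 as reader and v2 as writer:
  role: paired with writer role (Priority -> Priority; writer required)
  rating: paired with writer rating (float32 -> float32; writer optional)
  blob: paired with writer blob (bytes -> bytes; writer required)
  archived: paired with writer archived (bool -> bool; writer required)
  street: paired with writer street (string -> string; writer required)
  leftover writer field: age
  leftover writer field: primary
  leftover writer field: retries
  nothing fires on User: forward is COMPATIBLE
migrating the User value to v2:
  age := 5 (absent -> default)
  primary := null (absent, optional -> null)
  role := "CLOSED"
  rating := null (absent, optional -> null)
  blob := 0xBEEF
  retries := 250 (absent -> default)
  archived := true
  street := "delta"
  => decoded: {"age": 5, "primary": null, "role": "CLOSED", "rating": null, "blob": 0xBEEF, "retries": 250, "archived": true, "street": "delta"}


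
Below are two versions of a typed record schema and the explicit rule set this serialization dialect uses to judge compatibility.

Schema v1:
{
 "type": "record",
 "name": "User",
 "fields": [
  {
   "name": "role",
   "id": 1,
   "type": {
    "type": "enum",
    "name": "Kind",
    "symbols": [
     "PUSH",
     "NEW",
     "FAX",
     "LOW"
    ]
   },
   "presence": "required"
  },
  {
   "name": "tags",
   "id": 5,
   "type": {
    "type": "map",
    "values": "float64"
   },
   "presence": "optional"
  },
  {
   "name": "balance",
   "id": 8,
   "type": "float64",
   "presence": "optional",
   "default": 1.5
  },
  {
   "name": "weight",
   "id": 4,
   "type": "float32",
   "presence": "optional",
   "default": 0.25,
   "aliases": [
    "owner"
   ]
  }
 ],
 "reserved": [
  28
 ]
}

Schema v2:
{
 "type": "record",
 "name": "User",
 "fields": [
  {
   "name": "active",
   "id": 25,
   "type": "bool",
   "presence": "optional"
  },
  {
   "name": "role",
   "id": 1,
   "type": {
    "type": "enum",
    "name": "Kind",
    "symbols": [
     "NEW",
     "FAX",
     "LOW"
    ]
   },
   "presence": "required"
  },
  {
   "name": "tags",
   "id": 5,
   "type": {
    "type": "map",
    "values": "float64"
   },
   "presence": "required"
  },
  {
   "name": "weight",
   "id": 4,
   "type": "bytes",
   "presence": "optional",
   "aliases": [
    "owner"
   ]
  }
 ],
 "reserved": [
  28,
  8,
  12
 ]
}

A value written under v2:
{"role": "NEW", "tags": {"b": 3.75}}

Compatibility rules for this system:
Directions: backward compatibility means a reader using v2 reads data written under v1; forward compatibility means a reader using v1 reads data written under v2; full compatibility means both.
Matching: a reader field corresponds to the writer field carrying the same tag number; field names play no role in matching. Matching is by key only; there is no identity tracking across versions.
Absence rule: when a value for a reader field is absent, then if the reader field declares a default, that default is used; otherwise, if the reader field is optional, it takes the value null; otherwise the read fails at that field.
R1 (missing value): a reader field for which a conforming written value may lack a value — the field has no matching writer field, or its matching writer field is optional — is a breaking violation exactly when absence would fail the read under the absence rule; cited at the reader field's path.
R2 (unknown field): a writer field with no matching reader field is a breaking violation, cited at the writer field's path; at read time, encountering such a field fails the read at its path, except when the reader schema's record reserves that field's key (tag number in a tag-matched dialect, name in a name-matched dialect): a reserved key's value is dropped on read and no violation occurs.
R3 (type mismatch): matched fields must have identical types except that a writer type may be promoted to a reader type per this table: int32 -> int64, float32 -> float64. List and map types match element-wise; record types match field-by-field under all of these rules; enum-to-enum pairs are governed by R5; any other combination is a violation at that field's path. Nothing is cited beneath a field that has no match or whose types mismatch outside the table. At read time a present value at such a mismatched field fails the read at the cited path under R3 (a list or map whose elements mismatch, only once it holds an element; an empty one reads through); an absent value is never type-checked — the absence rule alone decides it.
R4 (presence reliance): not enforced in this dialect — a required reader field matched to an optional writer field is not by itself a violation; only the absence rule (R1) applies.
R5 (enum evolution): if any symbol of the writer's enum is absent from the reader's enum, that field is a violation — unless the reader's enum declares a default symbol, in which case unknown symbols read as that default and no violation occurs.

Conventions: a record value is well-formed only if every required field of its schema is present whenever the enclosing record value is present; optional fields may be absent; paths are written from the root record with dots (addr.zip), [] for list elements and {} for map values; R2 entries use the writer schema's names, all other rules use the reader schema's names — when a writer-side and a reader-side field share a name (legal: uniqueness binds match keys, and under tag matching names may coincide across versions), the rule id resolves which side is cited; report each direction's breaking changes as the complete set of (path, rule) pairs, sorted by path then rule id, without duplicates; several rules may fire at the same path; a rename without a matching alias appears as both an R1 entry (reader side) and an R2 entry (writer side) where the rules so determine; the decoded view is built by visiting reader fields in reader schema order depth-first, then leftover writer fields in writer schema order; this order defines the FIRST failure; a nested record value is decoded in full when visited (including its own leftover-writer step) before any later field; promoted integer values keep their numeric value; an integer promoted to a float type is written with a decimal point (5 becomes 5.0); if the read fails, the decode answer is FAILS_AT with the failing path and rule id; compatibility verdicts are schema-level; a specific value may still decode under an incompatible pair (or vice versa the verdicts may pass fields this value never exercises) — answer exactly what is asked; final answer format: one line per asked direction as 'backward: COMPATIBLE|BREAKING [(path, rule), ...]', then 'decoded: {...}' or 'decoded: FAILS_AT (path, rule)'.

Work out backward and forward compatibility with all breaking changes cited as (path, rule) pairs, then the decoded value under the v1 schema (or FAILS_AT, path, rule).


backward: BREAKING [(role, R5), (tags, R1), (weight, R3)]; forward: BREAKING [(active, R2), (weight, R3)]; decoded: {"role": "NEW", "tags": {"b": 3.75}, "balance": 1.5, "weight": 0.25}

in User below, arrows point writer -> reader
backward pass over User, reader schema v2, writer schema v1:
  active has no writer counterpart
  writer required, Kind -> Kind: reader role maps from writer role
  writer optional, map<string, float64> -> map<string, float64>: reader tags maps from writer tags
  writer optional, float32 -> bytes: reader weight maps from writer weight
  leftover writer field: balance
  violation R5 at role
  violation R1 at tags
  violation R3 at weight
  => backward verdict for User: BREAKING, 3 violation(s)
forward pass over User, reader schema v1, writer schema v2:
  writer required, Kind -> Kind: reader role maps from writer role
  writer required, map<string, float64> -> map<string, float64>: reader tags maps from writer tags
  balance has no writer counterpart
  writer optional, bytes -> float32: reader weight maps from writer weight
  leftover writer field: active
  violation R2 at active
  violation R3 at weight
  => forward verdict for User: BREAKING, 2 violation(s)
migrating the User value to v1:
  role := "NEW"
  tags := {"b": 3.75}
  balance := 1.5 (absent -> default)
  weight := 0.25 (absent -> default)
  => decoded: {"role": "NEW", "tags": {"b": 3.75}, "balance": 1.5, "weight": 0.25}


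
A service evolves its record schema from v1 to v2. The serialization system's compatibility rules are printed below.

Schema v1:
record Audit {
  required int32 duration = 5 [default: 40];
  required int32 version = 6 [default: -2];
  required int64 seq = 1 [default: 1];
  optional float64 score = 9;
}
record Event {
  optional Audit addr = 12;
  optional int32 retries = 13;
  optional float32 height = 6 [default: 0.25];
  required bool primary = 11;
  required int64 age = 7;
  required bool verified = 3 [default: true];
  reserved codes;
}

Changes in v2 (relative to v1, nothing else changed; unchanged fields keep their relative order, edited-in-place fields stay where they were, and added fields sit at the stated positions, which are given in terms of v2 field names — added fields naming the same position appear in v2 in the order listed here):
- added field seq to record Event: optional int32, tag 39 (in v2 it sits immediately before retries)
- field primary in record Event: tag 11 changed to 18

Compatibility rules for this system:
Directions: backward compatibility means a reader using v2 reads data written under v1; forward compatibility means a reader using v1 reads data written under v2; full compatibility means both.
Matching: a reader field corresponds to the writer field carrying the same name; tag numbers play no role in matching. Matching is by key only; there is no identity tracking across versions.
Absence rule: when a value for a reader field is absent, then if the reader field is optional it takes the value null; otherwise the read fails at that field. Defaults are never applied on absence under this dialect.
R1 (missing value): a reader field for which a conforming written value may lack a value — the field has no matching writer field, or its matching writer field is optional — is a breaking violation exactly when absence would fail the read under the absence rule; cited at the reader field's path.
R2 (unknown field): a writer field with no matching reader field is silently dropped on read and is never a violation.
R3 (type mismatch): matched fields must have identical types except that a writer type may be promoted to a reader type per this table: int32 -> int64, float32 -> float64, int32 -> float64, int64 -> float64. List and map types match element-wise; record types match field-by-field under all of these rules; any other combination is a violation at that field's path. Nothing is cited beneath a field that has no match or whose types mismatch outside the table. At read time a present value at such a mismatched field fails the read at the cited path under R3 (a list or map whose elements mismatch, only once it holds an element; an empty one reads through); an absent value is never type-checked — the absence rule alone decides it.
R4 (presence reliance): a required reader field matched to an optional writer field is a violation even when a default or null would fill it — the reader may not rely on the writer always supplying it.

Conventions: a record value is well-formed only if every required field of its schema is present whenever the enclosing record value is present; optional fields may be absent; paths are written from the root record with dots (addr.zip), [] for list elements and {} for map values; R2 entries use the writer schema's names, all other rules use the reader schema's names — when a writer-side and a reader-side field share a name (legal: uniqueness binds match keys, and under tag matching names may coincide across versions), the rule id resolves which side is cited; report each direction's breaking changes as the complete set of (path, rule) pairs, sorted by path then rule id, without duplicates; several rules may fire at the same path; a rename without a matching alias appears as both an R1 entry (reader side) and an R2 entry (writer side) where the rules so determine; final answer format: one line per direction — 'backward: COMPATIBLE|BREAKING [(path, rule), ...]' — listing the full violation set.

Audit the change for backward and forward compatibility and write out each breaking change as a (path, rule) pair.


arrows below run writer -> reader for Event
backward pass over Event, reader schema v2, writer schema v1:
  Audit -> Audit, writer optional: addr aligns to addr
  seq: no writer match
  int32 -> int32, writer optional: retries aligns to retries
  float32 -> float32, writer optional: height aligns to height
  bool -> bool, writer required: primary aligns to primary
  int64 -> int64, writer required: age aligns to age
  bool -> bool, writer required: verified aligns to verified
  int32 -> int32, writer required: addr.duration aligns to addr.duration
  int32 -> int32, writer required: addr.version aligns to addr.version
  int64 -> int64, writer required: addr.seq aligns to addr.seq
  float64 -> float64, writer optional: addr.score aligns to addr.score
  => no violations; backward on Event: COMPATIBLE
forward pass over Event, reader schema v1, writer schema v2:
  Audit -> Audit, writer optional: addr aligns to addr
  int32 -> int32, writer optional: retries aligns to retries
  float32 -> float32, writer optional: height aligns to height
  bool -> bool, writer required: primary aligns to primary
  int64 -> int64, writer required: age aligns to age
  bool -> bool, writer required: verified aligns to verified
  seq (writer side), unknown to reader
  int32 -> int32, writer required: addr.duration aligns to addr.duration
  int32 -> int32, writer required: addr.version aligns to addr.version
  int64 -> int64, writer required: addr.seq aligns to addr.seq
  float64 -> float64, writer optional: addr.score aligns to addr.score
  => no violations; forward on Event: COMPATIBLE

backward: COMPATIBLE []; forward: COMPATIBLE []


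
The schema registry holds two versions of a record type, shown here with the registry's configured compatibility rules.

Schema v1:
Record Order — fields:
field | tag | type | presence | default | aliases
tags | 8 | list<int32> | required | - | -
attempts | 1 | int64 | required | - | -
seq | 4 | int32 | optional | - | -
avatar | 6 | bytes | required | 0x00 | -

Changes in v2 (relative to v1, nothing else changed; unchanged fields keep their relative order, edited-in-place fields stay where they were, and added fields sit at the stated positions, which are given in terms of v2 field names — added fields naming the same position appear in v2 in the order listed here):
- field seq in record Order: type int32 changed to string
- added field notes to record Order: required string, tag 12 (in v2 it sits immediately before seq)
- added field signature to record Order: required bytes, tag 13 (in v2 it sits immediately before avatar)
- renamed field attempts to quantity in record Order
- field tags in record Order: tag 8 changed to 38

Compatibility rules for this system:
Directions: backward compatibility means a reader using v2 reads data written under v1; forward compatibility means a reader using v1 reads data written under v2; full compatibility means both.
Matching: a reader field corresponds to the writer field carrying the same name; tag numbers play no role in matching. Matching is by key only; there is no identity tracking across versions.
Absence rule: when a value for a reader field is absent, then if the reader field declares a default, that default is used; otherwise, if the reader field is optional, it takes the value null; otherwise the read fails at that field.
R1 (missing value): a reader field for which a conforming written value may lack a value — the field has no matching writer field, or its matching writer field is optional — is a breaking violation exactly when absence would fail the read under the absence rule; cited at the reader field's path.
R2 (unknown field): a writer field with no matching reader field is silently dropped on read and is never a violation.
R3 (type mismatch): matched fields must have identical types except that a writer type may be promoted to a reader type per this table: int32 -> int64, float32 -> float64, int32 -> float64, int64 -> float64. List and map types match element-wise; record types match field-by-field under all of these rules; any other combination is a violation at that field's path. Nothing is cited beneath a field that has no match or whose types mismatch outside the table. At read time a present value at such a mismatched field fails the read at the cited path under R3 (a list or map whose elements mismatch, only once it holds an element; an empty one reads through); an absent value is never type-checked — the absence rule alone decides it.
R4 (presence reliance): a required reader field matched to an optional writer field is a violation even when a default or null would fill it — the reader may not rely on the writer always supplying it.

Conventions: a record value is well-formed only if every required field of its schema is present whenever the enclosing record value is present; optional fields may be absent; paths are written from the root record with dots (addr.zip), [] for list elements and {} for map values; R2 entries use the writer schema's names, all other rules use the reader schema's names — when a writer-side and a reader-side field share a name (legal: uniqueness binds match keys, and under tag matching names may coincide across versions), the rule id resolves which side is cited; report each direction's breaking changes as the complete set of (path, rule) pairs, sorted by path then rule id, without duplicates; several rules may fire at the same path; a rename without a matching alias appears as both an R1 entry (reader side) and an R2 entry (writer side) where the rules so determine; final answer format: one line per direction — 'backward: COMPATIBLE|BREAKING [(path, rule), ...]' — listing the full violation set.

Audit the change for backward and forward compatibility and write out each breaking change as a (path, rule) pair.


backward: BREAKING [(notes, R1), (quantity, R1), (seq, R3), (signature, R1)]; forward: BREAKING [(attempts, R1), (seq, R3)]

each type pair in Order: writer, then reader
backward on Order — v2 reading data written by v1:
  list<int32> -> list<int32>, writer required: tags aligns to tags
  no writer field matches reader quantity
  no writer field matches reader notes
  int32 -> string, writer optional: seq aligns to seq
  no writer field matches reader signature
  bytes -> bytes, writer required: avatar aligns to avatar
  attempts (writer side), unknown to reader
  rule R1 violated at notes
  rule R1 violated at quantity
  rule R3 violated at seq
  rule R1 violated at signature
  => 4 violation(s): backward is BREAKING for Order
forward on Order — v1 reading data written by v2:
  list<int32> -> list<int32>, writer required: tags aligns to tags
  no writer field matches reader attempts
  string -> int32, writer optional: seq aligns to seq
  bytes -> bytes, writer required: avatar aligns to avatar
  quantity (writer side), unknown to reader
  notes (writer side), unknown to reader
  signature (writer side), unknown to reader
  rule R1 violated at attempts
  rule R3 violated at seq
  => 2 violation(s): forward is BREAKING for Order


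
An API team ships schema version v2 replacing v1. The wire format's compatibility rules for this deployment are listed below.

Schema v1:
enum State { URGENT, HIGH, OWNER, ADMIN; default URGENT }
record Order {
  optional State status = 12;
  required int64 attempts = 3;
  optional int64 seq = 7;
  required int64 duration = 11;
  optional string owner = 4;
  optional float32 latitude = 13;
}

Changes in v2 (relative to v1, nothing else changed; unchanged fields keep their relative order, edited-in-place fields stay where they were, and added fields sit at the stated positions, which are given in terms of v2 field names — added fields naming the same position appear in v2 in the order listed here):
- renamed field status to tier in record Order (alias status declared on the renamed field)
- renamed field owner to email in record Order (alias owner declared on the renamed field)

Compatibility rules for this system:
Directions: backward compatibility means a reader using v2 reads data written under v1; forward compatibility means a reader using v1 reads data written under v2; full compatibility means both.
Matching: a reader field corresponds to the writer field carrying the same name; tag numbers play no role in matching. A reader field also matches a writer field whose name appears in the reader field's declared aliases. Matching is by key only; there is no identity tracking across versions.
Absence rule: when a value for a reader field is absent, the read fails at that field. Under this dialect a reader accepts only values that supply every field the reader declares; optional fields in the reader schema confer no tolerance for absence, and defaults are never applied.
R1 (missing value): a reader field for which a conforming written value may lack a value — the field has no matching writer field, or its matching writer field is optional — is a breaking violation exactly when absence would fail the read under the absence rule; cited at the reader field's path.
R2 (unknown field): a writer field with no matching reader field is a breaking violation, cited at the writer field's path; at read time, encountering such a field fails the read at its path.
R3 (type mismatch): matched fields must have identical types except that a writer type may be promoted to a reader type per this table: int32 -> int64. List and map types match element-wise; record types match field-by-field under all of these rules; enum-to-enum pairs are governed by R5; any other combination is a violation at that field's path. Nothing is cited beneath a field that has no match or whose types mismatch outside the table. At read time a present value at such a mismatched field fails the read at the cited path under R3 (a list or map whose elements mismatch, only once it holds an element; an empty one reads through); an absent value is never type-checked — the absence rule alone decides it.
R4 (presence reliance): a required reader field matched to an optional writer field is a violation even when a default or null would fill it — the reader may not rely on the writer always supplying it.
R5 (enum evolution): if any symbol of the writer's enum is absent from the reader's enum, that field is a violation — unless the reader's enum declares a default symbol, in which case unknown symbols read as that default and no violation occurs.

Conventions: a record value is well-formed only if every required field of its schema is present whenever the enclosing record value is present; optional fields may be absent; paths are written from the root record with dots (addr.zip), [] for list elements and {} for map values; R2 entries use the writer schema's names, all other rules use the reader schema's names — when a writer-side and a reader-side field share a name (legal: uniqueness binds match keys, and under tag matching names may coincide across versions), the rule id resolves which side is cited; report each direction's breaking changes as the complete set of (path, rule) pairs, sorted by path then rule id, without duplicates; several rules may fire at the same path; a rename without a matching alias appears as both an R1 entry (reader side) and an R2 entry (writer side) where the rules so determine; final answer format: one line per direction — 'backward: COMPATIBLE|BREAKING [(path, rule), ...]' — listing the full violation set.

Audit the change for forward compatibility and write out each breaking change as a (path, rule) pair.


forward: BREAKING [(email, R2), (latitude, R1), (owner, R1), (seq, R1), (status, R1), (tier, R2)]

arrows below run writer -> reader for Order
forward on Order — v1 reading data written by v2:
  status has no writer counterpart
  attempts <- attempts (int64 -> int64, writer required)
  seq <- seq (int64 -> int64, writer optional)
  duration <- duration (int64 -> int64, writer required)
  owner has no writer counterpart
  latitude <- latitude (float32 -> float32, writer optional)
  writer field tier has no reader counterpart
  writer field email has no reader counterpart
  R2 fires at email
  R1 fires at latitude
  R1 fires at owner
  R1 fires at seq
  R1 fires at status
  R2 fires at tier
  => forward verdict for Order: BREAKING, 6 violation(s)
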